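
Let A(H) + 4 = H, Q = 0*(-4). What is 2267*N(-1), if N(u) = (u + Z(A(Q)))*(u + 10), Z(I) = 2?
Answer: 20403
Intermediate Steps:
Q = 0
A(H) = -4 + H
N(u) = (2 + u)*(10 + u) (N(u) = (u + 2)*(u + 10) = (2 + u)*(10 + u))
2267*N(-1) = 2267*(20 + (-1)**2 + 12*(-1)) = 2267*(20 + 1 - 12) = 2267*9 = 20403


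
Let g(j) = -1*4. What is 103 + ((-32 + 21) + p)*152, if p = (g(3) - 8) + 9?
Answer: -2025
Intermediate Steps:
g(j) = -4
p = -3 (p = (-4 - 8) + 9 = -12 + 9 = -3)
103 + ((-32 + 21) + p)*152 = 103 + ((-32 + 21) - 3)*152 = 103 + (-11 - 3)*152 = 103 - 14*152 = 103 - 2128 = -2025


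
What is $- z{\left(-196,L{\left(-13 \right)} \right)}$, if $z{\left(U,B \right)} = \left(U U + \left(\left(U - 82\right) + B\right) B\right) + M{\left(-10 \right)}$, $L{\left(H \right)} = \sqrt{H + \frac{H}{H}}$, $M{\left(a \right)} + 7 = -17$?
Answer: $-38380 + 556 i \sqrt{3} \approx -38380.0 + 963.02 i$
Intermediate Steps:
$M{\left(a \right)} = -24$ ($M{\left(a \right)} = -7 - 17 = -24$)
$L{\left(H \right)} = \sqrt{1 + H}$ ($L{\left(H \right)} = \sqrt{H + 1} = \sqrt{1 + H}$)
$z{\left(U,B \right)} = -24 + U^{2} + B \left(-82 + B + U\right)$ ($z{\left(U,B \right)} = \left(U U + \left(\left(U - 82\right) + B\right) B\right) - 24 = \left(U^{2} + \left(\left(-82 + U\right) + B\right) B\right) - 24 = \left(U^{2} + \left(-82 + B + U\right) B\right) - 24 = \left(U^{2} + B \left(-82 + B + U\right)\right) - 24 = -24 + U^{2} + B \left(-82 + B + U\right)$)
$- z{\left(-196,L{\left(-13 \right)} \right)} = - (-24 + \left(\sqrt{1 - 13}\right)^{2} + \left(-196\right)^{2} - 82 \sqrt{1 - 13} + \sqrt{1 - 13} \left(-196\right)) = - (-24 + \left(\sqrt{-12}\right)^{2} + 38416 - 82 \sqrt{-12} + \sqrt{-12} \left(-196\right)) = - (-24 + \left(2 i \sqrt{3}\right)^{2} + 38416 - 82 \cdot 2 i \sqrt{3} + 2 i \sqrt{3} \left(-196\right)) = - (-24 - 12 + 38416 - 164 i \sqrt{3} - 392 i \sqrt{3}) = - (38380 - 556 i \sqrt{3}) = -38380 + 556 i \sqrt{3}$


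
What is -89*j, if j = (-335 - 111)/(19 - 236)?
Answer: -39694/217 ≈ -182.92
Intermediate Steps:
j = 446/217 (j = -446/(-217) = -446*(-1/217) = 446/217 ≈ 2.0553)
-89*j = -89*446/217 = -39694/217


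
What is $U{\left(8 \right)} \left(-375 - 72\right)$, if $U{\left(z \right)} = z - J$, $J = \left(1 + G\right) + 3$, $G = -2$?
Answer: $-2682$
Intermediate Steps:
$J = 2$ ($J = \left(1 - 2\right) + 3 = -1 + 3 = 2$)
$U{\left(z \right)} = -2 + z$ ($U{\left(z \right)} = z - 2 = -2 + z$)
$U{\left(8 \right)} \left(-375 - 72\right) = \left(-2 + 8\right) \left(-375 - 72\right) = 6 \left(-447\right) = -2682$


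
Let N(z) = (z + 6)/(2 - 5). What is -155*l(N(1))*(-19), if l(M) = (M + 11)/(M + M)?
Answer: -38285/7 ≈ -5469.3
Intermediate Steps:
N(z) = -2 - z/3 (N(z) = (6 + z)/(-3) = (6 + z)*(-⅓) = -2 - z/3)
l(M) = (11 + M)/(2*M) (l(M) = (11 + M)/((2*M)) = (11 + M)*(1/(2*M)) = (11 + M)/(2*M))
-155*l(N(1))*(-19) = -155*(11 + (-2 - ⅓*1))/(2*(-2 - ⅓*1))*(-19) = -155*(11 + (-2 - ⅓))/(2*(-2 - ⅓))*(-19) = -155*(11 - 7/3)/(2*(-7/3))*(-19) = -155*(-3)*26/(2*7*3)*(-19) = -155*(-13/7)*(-19) = (2015/7)*(-19) = -38285/7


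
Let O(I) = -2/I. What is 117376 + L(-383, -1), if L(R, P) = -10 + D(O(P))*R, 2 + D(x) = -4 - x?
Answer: 120430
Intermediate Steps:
D(x) = -6 - x (D(x) = -2 + (-4 - x) = -6 - x)
L(R, P) = -10 + R*(-6 + 2/P) (L(R, P) = -10 + (-6 - (-2)/P)*R = -10 + (-6 + 2/P)*R = -10 + R*(-6 + 2/P))
117376 + L(-383, -1) = 117376 + (-10 - 6*(-383) + 2*(-383)/(-1)) = 117376 + (-10 + 2298 + 2*(-383)*(-1)) = 117376 + (-10 + 2298 + 766) = 117376 + 3054 = 120430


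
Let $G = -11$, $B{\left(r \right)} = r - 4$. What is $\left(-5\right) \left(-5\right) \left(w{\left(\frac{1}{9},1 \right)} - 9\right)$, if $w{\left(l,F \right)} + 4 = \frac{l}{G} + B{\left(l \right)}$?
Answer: $- \frac{41825}{99} \approx -422.47$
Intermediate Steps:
$B{\left(r \right)} = -4 + r$
$w{\left(l,F \right)} = -8 + \frac{10 l}{11}$ ($w{\left(l,F \right)} = -4 + \left(\frac{l}{-11} + \left(-4 + l\right)\right) = -4 + \left(- \frac{l}{11} + \left(-4 + l\right)\right) = -4 + \left(-4 + \frac{10 l}{11}\right) = -8 + \frac{10 l}{11}$)
$\left(-5\right) \left(-5\right) \left(w{\left(\frac{1}{9},1 \right)} - 9\right) = \left(-5\right) \left(-5\right) \left(\left(-8 + \frac{10}{11 \cdot 9}\right) - 9\right) = 25 \left(\left(-8 + \frac{10}{11} \cdot \frac{1}{9}\right) - 9\right) = 25 \left(\left(-8 + \frac{10}{99}\right) - 9\right) = 25 \left(- \frac{782}{99} - 9\right) = 25 \left(- \frac{1673}{99}\right) = - \frac{41825}{99}$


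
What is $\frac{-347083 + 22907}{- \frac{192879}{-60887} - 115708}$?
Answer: $\frac{19738104112}{7044920117} \approx 2.8018$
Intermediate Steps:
$\frac{-347083 + 22907}{- \frac{192879}{-60887} - 115708} = - \frac{324176}{\left(-192879\right) \left(- \frac{1}{60887}\right) - 115708} = - \frac{324176}{\frac{192879}{60887} - 115708} = - \frac{324176}{- \frac{7044920117}{60887}} = \left(-324176\right) \left(- \frac{60887}{7044920117}\right) = \frac{19738104112}{7044920117}$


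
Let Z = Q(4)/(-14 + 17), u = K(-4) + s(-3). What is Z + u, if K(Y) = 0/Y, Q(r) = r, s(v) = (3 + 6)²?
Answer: 247/3 ≈ 82.333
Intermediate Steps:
s(v) = 81 (s(v) = 9² = 81)
K(Y) = 0
u = 81 (u = 0 + 81 = 81)
Z = 4/3 (Z = 4/(-14 + 17) = 4/3 ≈ 1.3333)
Z + u = 4/3 + 81 = 247/3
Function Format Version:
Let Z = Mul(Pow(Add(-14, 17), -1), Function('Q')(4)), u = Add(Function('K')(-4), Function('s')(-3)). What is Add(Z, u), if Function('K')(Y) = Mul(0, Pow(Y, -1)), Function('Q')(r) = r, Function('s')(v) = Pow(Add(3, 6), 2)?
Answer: Rational(247, 3) ≈ 82.333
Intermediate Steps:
Function('s')(v) = 81 (Function('s')(v) = Pow(9, 2) = 81)
Function('K')(Y) = 0
u = 81 (u = Add(0, 81) = 81)
Z = Rational(4, 3) (Z = Mul(Pow(Add(-14, 17), -1), 4) = Mul(Pow(3, -1), 4) = Mul(Rational(1, 3), 4) = Rational(4, 3) ≈ 1.3333)
Add(Z, u) = Add(Rational(4, 3), 81) = Rational(247, 3)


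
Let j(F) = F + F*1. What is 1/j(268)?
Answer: 1/536 ≈ 0.0018657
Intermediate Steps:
j(F) = 2*F (j(F) = F + F = 2*F)
1/j(268) = 1/(2*268) = 1/536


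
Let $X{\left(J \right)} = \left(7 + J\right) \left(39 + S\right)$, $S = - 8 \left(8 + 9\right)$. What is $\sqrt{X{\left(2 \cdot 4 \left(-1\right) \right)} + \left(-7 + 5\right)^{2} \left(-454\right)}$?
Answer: $3 i \sqrt{191} \approx 41.461 i$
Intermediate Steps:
$S = -136$ ($S = \left(-8\right) 17 = -136$)
$X{\left(J \right)} = -679 - 97 J$ ($X{\left(J \right)} = \left(7 + J\right) \left(39 - 136\right) = \left(7 + J\right) \left(-97\right) = -679 - 97 J$)
$\sqrt{X{\left(2 \cdot 4 \left(-1\right) \right)} + \left(-7 + 5\right)^{2} \left(-454\right)} = \sqrt{\left(-679 - 97 \cdot 2 \cdot 4 \left(-1\right)\right) + \left(-7 + 5\right)^{2} \left(-454\right)} = \sqrt{\left(-679 - 97 \cdot 8 \left(-1\right)\right) + \left(-2\right)^{2} \left(-454\right)} = \sqrt{\left(-679 - -776\right) + 4 \left(-454\right)} = \sqrt{\left(-679 + 776\right) - 1816} = \sqrt{97 - 1816} = \sqrt{-1719} = 3 i \sqrt{191}$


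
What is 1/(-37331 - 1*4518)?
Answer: -1/41849 ≈ -2.3895e-5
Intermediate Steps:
1/(-37331 - 1*4518) = 1/(-37331 - 4518) = 1/(-41849) = -1/41849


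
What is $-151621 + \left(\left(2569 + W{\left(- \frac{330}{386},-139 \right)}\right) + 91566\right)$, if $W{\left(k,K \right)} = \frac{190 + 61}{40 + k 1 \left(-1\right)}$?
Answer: $- \frac{453228667}{7885} \approx -57480.0$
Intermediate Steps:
$W{\left(k,K \right)} = \frac{251}{40 - k}$ ($W{\left(k,K \right)} = \frac{251}{40 + k \left(-1\right)} = \frac{251}{40 - k}$)
$-151621 + \left(\left(2569 + W{\left(- \frac{330}{386},-139 \right)}\right) + 91566\right) = -151621 + \left(\left(2569 - \frac{251}{-40 - \frac{330}{386}}\right) + 91566\right) = -151621 + \left(\left(2569 - \frac{251}{-40 - \frac{165}{193}}\right) + 91566\right) = -151621 + \left(\left(2569 - \frac{251}{- \frac{7885}{193}}\right) + 91566\right) = -151621 + \left(\left(2569 - - \frac{48443}{7885}\right) + 91566\right) = -151621 + \left(\left(2569 + \frac{48443}{7885}\right) + 91566\right) = -151621 + \left(\frac{20305008}{7885} + 91566\right) = -151621 + \frac{742302918}{7885} = - \frac{453228667}{7885}$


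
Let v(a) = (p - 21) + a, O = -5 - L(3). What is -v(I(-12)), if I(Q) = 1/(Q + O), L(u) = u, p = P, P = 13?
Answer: 161/20 ≈ 8.0500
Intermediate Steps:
p = 13
O = -8 (O = -5 - 1*3 = -5 - 3 = -8)
I(Q) = 1/(-8 + Q) (I(Q) = 1/(Q - 8) = 1/(-8 + Q))
v(a) = -8 + a (v(a) = (13 - 21) + a = -8 + a)
-v(I(-12)) = -(-8 + 1/(-8 - 12)) = -(-8 + 1/(-20)) = -(-8 - 1/20) = -1*(-161/20) = 161/20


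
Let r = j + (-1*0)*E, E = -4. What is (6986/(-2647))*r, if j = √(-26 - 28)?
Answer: -20958*I*√6/2647 ≈ -19.394*I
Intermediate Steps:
j = 3*I*√6 (j = √(-54) = 3*I*√6 ≈ 7.3485*I)
r = 3*I*√6 (r = 3*I*√6 - 1*0*(-4) = 3*I*√6 + 0*(-4) = 3*I*√6 + 0 = 3*I*√6 ≈ 7.3485*I)
(6986/(-2647))*r = (6986/(-2647))*(3*I*√6) = (6986*(-1/2647))*(3*I*√6) = -20958*I*√6/2647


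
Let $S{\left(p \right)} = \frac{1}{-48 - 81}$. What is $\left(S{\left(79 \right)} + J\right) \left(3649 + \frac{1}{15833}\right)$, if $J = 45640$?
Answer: $\frac{113383824059154}{680819} \approx 1.6654 \cdot 10^{8}$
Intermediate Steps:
$S{\left(p \right)} = - \frac{1}{129}$ ($S{\left(p \right)} = \frac{1}{-129} = - \frac{1}{129}$)
$\left(S{\left(79 \right)} + J\right) \left(3649 + \frac{1}{15833}\right) = \left(- \frac{1}{129} + 45640\right) \left(3649 + \frac{1}{15833}\right) = \frac{5887559 \left(3649 + \frac{1}{15833}\right)}{129} = \frac{5887559}{129} \cdot \frac{57774618}{15833} = \frac{113383824059154}{680819}$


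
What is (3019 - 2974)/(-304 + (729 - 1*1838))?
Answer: -5/157 ≈ -0.031847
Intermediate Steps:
(3019 - 2974)/(-304 + (729 - 1*1838)) = 45/(-304 + (729 - 1838)) = 45/(-304 - 1109) = 45/(-1413) = 45*(-1/1413) = -5/157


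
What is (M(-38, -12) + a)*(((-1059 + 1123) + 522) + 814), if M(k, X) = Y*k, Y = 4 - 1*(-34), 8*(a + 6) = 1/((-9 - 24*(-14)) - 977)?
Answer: -52780007/26 ≈ -2.0300e+6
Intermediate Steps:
a = -31201/5200 (a = -6 + 1/(8*((-9 - 24*(-14)) - 977)) = -6 + 1/(8*((-9 + 336) - 977)) = -6 + 1/(8*(327 - 977)) = -6 + (⅛)/(-650) = -6 + (⅛)*(-1/650) = -6 - 1/5200 = -31201/5200 ≈ -6.0002)
Y = 38 (Y = 4 + 34 = 38)
M(k, X) = 38*k
(M(-38, -12) + a)*(((-1059 + 1123) + 522) + 814) = (38*(-38) - 31201/5200)*(((-1059 + 1123) + 522) + 814) = (-1444 - 31201/5200)*((64 + 522) + 814) = -7540001*(586 + 814)/5200 = -7540001/5200*1400 = -52780007/26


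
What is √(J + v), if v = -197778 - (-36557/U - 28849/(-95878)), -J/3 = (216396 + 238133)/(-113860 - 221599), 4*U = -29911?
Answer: I*√183045537151594401093035302834138794/962031620777822 ≈ 444.72*I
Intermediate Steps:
U = -29911/4 (U = (¼)*(-29911) = -29911/4 ≈ -7477.8)
J = 1363587/335459 (J = -3*(216396 + 238133)/(-113860 - 221599) = -1363587/(-335459) = -1363587*(-1)/335459 = -3*(-454529/335459) = 1363587/335459 ≈ 4.0648)
v = -567203987712147/2867806858 (v = -197778 - (-36557/(-29911/4) - 28849/(-95878)) = -197778 - (-36557*(-4/29911) - 28849*(-1/95878)) = -197778 - (146228/29911 + 28849/95878) = -197778 - 1*14882950623/2867806858 = -197778 - 14882950623/2867806858 = -567203987712147/2867806858 ≈ -1.9778e+5)
√(J + v) = √(1363587/335459 - 567203987712147/2867806858) = √(-190269772009779040827/962031620777822) = I*√183045537151594401093035302834138794/962031620777822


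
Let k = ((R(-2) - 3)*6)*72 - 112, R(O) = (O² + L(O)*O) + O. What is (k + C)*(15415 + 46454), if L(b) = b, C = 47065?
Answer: 2985117381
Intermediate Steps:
R(O) = O + 2*O² (R(O) = (O² + O*O) + O = (O² + O²) + O = 2*O² + O = O + 2*O²)
k = 1184 (k = ((-2*(1 + 2*(-2)) - 3)*6)*72 - 112 = ((-2*(1 - 4) - 3)*6)*72 - 112 = ((-2*(-3) - 3)*6)*72 - 112 = ((6 - 3)*6)*72 - 112 = (3*6)*72 - 112 = 18*72 - 112 = 1296 - 112 = 1184)
(k + C)*(15415 + 46454) = (1184 + 47065)*(15415 + 46454) = 48249*61869 = 2985117381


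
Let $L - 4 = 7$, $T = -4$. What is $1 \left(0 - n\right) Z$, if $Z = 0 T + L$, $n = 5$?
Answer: $-55$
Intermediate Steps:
$L = 11$ ($L = 4 + 7 = 11$)
$Z = 11$ ($Z = 0 \left(-4\right) + 11 = 0 + 11 = 11$)
$1 \left(0 - n\right) Z = 1 \left(0 - 5\right) 11 = 1 \left(-5\right) 11 = \left(-5\right) 11 = -55$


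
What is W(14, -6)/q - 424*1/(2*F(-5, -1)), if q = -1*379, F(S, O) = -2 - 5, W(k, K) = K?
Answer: 80390/2653 ≈ 30.302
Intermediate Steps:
F(S, O) = -7
q = -379
W(14, -6)/q - 424*1/(2*F(-5, -1)) = -6/(-379) - 424/(2*(-7)) = -6*(-1/379) - 424/(-14) = 6/379 - 424*(-1/14) = 6/379 + 212/7 = 80390/2653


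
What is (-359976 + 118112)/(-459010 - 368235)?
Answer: 241864/827245 ≈ 0.29237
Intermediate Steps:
(-359976 + 118112)/(-459010 - 368235) = -241864/(-827245) = -241864*(-1/827245) = 241864/827245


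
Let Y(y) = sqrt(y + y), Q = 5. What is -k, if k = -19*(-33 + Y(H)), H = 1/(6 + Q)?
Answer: -627 + 19*sqrt(22)/11 ≈ -618.90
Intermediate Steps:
H = 1/11 (H = 1/(6 + 5) = 1/11 ≈ 0.090909)
Y(y) = sqrt(2)*sqrt(y) (Y(y) = sqrt(2*y) = sqrt(2)*sqrt(y))
k = 627 - 19*sqrt(22)/11 (k = -19*(-33 + sqrt(2)*sqrt(1/11)) = -19*(-33 + sqrt(2)*(sqrt(11)/11)) = -19*(-33 + sqrt(22)/11) = 627 - 19*sqrt(22)/11 ≈ 618.90)
-k = -(627 - 19*sqrt(22)/11) = -627 + 19*sqrt(22)/11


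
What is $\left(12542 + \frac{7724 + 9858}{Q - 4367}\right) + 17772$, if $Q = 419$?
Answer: $\frac{59831045}{1974} \approx 30310.0$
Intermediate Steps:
$\left(12542 + \frac{7724 + 9858}{Q - 4367}\right) + 17772 = \left(12542 + \frac{7724 + 9858}{419 - 4367}\right) + 17772 = \left(12542 + \frac{17582}{-3948}\right) + 17772 = \left(12542 + 17582 \left(- \frac{1}{3948}\right)\right) + 17772 = \left(12542 - \frac{8791}{1974}\right) + 17772 = \frac{24749117}{1974} + 17772 = \frac{59831045}{1974}$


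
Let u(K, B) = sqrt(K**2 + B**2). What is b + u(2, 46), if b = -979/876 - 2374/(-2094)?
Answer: 4933/305724 + 2*sqrt(530) ≈ 46.060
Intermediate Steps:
u(K, B) = sqrt(B**2 + K**2)
b = 4933/305724 (b = -979*1/876 - 2374*(-1/2094) = -979/876 + 1187/1047 = 4933/305724 ≈ 0.016135)
b + u(2, 46) = 4933/305724 + sqrt(46**2 + 2**2) = 4933/305724 + sqrt(2116 + 4) = 4933/305724 + sqrt(2120) = 4933/305724 + 2*sqrt(530)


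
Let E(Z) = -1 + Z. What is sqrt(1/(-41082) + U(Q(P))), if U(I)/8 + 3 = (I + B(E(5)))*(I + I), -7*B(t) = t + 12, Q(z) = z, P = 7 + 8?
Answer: sqrt(250364724508038)/287574 ≈ 55.022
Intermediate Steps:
P = 15
B(t) = -12/7 - t/7 (B(t) = -(t + 12)/7 = -(12 + t)/7 = -12/7 - t/7)
U(I) = -24 + 16*I*(-16/7 + I) (U(I) = -24 + 8*((I + (-12/7 - (-1 + 5)/7))*(I + I)) = -24 + 8*((I + (-12/7 - 1/7*4))*(2*I)) = -24 + 8*((I + (-12/7 - 4/7))*(2*I)) = -24 + 8*((I - 16/7)*(2*I)) = -24 + 8*((-16/7 + I)*(2*I)) = -24 + 8*(2*I*(-16/7 + I)) = -24 + 16*I*(-16/7 + I))
sqrt(1/(-41082) + U(Q(P))) = sqrt(1/(-41082) + (-24 + 16*15**2 - 256/7*15)) = sqrt(-1/41082 + (-24 + 16*225 - 3840/7)) = sqrt(-1/41082 + (-24 + 3600 - 3840/7)) = sqrt(-1/41082 + 21192/7) = sqrt(870609737/287574) = sqrt(250364724508038)/287574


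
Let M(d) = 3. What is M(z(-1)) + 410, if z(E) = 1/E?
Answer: 413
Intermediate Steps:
z(E) = 1/E
M(z(-1)) + 410 = 3 + 410 = 413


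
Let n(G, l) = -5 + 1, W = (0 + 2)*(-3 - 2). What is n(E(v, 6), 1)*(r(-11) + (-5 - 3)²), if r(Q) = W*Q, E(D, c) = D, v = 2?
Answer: -696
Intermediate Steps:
W = -10 (W = 2*(-5) = -10)
n(G, l) = -4
r(Q) = -10*Q
n(E(v, 6), 1)*(r(-11) + (-5 - 3)²) = -4*(-10*(-11) + (-5 - 3)²) = -4*(110 + (-8)²) = -4*(110 + 64) = -4*174 = -696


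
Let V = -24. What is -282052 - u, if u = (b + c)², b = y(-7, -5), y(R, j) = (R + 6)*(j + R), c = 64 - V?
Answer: -292052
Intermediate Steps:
c = 88 (c = 64 - 1*(-24) = 64 + 24 = 88)
y(R, j) = (6 + R)*(R + j)
b = 12 (b = (-7)² + 6*(-7) + 6*(-5) - 7*(-5) = 49 - 42 - 30 + 35 = 12)
u = 10000 (u = (12 + 88)² = 100² = 10000)
-282052 - u = -282052 - 1*10000 = -282052 - 10000 = -292052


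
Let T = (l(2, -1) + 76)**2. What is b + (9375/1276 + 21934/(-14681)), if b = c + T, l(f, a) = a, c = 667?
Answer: 117977405743/18732956 ≈ 6297.9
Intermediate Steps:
T = 5625 (T = (-1 + 76)**2 = 75**2 = 5625)
b = 6292 (b = 667 + 5625 = 6292)
b + (9375/1276 + 21934/(-14681)) = 6292 + (9375/1276 + 21934/(-14681)) = 6292 + (9375*(1/1276) + 21934*(-1/14681)) = 6292 + (9375/1276 - 21934/14681) = 6292 + 109646591/18732956 = 117977405743/18732956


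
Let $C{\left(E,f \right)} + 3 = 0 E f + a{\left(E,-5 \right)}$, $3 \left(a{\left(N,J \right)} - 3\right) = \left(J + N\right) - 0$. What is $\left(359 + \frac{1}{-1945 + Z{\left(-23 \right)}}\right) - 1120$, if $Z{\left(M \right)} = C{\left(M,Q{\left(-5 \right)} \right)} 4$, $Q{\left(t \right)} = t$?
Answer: $- \frac{4525670}{5947} \approx -761.0$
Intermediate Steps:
$a{\left(N,J \right)} = 3 + \frac{J}{3} + \frac{N}{3}$ ($a{\left(N,J \right)} = 3 + \frac{\left(J + N\right) - 0}{3} = 3 + \frac{\left(J + N\right) + 0}{3} = 3 + \frac{J + N}{3} = 3 + \left(\frac{J}{3} + \frac{N}{3}\right) = 3 + \frac{J}{3} + \frac{N}{3}$)
$C{\left(E,f \right)} = - \frac{5}{3} + \frac{E}{3}$ ($C{\left(E,f \right)} = -3 + \left(0 E f + \left(3 + \frac{1}{3} \left(-5\right) + \frac{E}{3}\right)\right) = -3 + \left(0 f + \left(3 - \frac{5}{3} + \frac{E}{3}\right)\right) = -3 + \left(0 + \left(\frac{4}{3} + \frac{E}{3}\right)\right) = -3 + \left(\frac{4}{3} + \frac{E}{3}\right) = - \frac{5}{3} + \frac{E}{3}$)
$Z{\left(M \right)} = - \frac{20}{3} + \frac{4 M}{3}$ ($Z{\left(M \right)} = \left(- \frac{5}{3} + \frac{M}{3}\right) 4 = - \frac{20}{3} + \frac{4 M}{3}$)
$\left(359 + \frac{1}{-1945 + Z{\left(-23 \right)}}\right) - 1120 = \left(359 + \frac{1}{-1945 + \left(- \frac{20}{3} + \frac{4}{3} \left(-23\right)\right)}\right) - 1120 = \left(359 + \frac{1}{-1945 - \frac{112}{3}}\right) - 1120 = \left(359 + \frac{1}{- \frac{5947}{3}}\right) - 1120 = \left(359 - \frac{3}{5947}\right) - 1120 = \frac{2134970}{5947} - 1120 = - \frac{4525670}{5947}$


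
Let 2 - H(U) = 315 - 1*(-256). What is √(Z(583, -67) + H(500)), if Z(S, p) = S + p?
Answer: I*√53 ≈ 7.2801*I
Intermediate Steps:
H(U) = -569 (H(U) = 2 - (315 - 1*(-256)) = 2 - (315 + 256) = 2 - 1*571 = 2 - 571 = -569)
√(Z(583, -67) + H(500)) = √((583 - 67) - 569) = √(516 - 569) = √(-53) = I*√53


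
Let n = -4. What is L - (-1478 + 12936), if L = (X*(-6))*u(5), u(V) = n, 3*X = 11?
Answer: -11370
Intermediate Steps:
X = 11/3 (X = (1/3)*11 = 11/3 ≈ 3.6667)
u(V) = -4
L = 88 (L = ((11/3)*(-6))*(-4) = -22*(-4) = 88)
L - (-1478 + 12936) = 88 - (-1478 + 12936) = 88 - 1*11458 = 88 - 11458 = -11370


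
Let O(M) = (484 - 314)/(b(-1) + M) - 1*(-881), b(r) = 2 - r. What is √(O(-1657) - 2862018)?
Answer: 16*I*√7643807178/827 ≈ 1691.5*I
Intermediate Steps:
O(M) = 881 + 170/(3 + M) (O(M) = (484 - 314)/((2 - 1*(-1)) + M) - 1*(-881) = 170/((2 + 1) + M) + 881 = 170/(3 + M) + 881 = 881 + 170/(3 + M))
√(O(-1657) - 2862018) = √((2813 + 881*(-1657))/(3 - 1657) - 2862018) = √((2813 - 1459817)/(-1654) - 2862018) = √(-1/1654*(-1457004) - 2862018) = √(728502/827 - 2862018) = √(-2366160384/827) = 16*I*√7643807178/827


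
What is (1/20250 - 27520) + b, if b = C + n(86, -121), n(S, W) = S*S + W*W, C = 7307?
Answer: 36936001/20250 ≈ 1824.0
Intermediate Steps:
n(S, W) = S² + W²
b = 29344 (b = 7307 + (86² + (-121)²) = 7307 + (7396 + 14641) = 7307 + 22037 = 29344)
(1/20250 - 27520) + b = (1/20250 - 27520) + 29344 = -557279999/20250 + 29344 = 36936001/20250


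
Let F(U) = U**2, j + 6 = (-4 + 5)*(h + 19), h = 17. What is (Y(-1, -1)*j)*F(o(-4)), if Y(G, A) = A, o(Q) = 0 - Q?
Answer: -480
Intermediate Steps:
o(Q) = -Q
j = 30 (j = -6 + (-4 + 5)*(17 + 19) = -6 + 1*36 = -6 + 36 = 30)
(Y(-1, -1)*j)*F(o(-4)) = (-1*30)*(-1*(-4))**2 = -30*4**2 = -30*16 = -480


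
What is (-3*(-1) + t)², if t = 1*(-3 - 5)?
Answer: 25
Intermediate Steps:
t = -8 (t = 1*(-8) = -8)
(-3*(-1) + t)² = (-3*(-1) - 8)² = (3 - 8)² = (-5)² = 25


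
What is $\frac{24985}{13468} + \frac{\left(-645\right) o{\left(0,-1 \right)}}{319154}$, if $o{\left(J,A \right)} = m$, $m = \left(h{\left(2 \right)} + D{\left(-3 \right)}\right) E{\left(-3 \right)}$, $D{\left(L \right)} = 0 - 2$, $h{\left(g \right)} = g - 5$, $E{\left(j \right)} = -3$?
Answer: $\frac{3921879895}{2149183036} \approx 1.8248$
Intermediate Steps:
$h{\left(g \right)} = -5 + g$ ($h{\left(g \right)} = g - 5 = -5 + g$)
$D{\left(L \right)} = -2$ ($D{\left(L \right)} = 0 - 2 = -2$)
$m = 15$ ($m = \left(\left(-5 + 2\right) - 2\right) \left(-3\right) = \left(-3 - 2\right) \left(-3\right) = \left(-5\right) \left(-3\right) = 15$)
$o{\left(J,A \right)} = 15$
$\frac{24985}{13468} + \frac{\left(-645\right) o{\left(0,-1 \right)}}{319154} = \frac{24985}{13468} + \frac{\left(-645\right) 15}{319154} = 24985 \cdot \frac{1}{13468} - \frac{9675}{319154} = \frac{24985}{13468} - \frac{9675}{319154} = \frac{3921879895}{2149183036}$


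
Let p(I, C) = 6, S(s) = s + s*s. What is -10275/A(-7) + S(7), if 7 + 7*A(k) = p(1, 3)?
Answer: 71981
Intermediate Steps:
S(s) = s + s²
A(k) = -⅐ (A(k) = -1 + (⅐)*6 = -1 + 6/7 = -⅐)
-10275/A(-7) + S(7) = -10275/(-⅐) + 7*(1 + 7) = -10275*(-7) + 7*8 = -75*(-959) + 56 = 71925 + 56 = 71981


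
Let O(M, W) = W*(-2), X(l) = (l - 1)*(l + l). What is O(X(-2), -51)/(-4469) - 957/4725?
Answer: -1586261/7038675 ≈ -0.22536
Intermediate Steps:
X(l) = 2*l*(-1 + l) (X(l) = (-1 + l)*(2*l) = 2*l*(-1 + l))
O(M, W) = -2*W
O(X(-2), -51)/(-4469) - 957/4725 = -2*(-51)/(-4469) - 957/4725 = 102*(-1/4469) - 957*1/4725 = -102/4469 - 319/1575 = -1586261/7038675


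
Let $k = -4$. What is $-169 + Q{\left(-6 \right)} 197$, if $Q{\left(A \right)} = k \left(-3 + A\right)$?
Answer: $6923$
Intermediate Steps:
$Q{\left(A \right)} = 12 - 4 A$ ($Q{\left(A \right)} = - 4 \left(-3 + A\right) = 12 - 4 A$)
$-169 + Q{\left(-6 \right)} 197 = -169 + \left(12 - -24\right) 197 = -169 + \left(12 + 24\right) 197 = -169 + 36 \cdot 197 = -169 + 7092 = 6923$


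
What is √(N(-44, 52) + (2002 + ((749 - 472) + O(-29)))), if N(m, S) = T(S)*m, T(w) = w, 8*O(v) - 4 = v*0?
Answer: I*√34/2 ≈ 2.9155*I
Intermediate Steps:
O(v) = ½ (O(v) = ½ + (v*0)/8 = ½ + (⅛)*0 = ½ + 0 = ½)
N(m, S) = S*m
√(N(-44, 52) + (2002 + ((749 - 472) + O(-29)))) = √(52*(-44) + (2002 + ((749 - 472) + ½))) = √(-2288 + (2002 + (277 + ½))) = √(-2288 + (2002 + 555/2)) = √(-2288 + 4559/2) = √(-17/2) = I*√34/2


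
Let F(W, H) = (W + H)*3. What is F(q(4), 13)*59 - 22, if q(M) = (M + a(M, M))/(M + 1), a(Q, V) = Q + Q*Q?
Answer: 15643/5 ≈ 3128.6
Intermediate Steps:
a(Q, V) = Q + Q²
q(M) = (M + M*(1 + M))/(1 + M) (q(M) = (M + M*(1 + M))/(M + 1) = (M + M*(1 + M))/(1 + M))
F(W, H) = 3*H + 3*W (F(W, H) = (H + W)*3 = 3*H + 3*W)
F(q(4), 13)*59 - 22 = (3*13 + 3*(4*(2 + 4)/(1 + 4)))*59 - 22 = (39 + 3*(4*6/5))*59 - 22 = (39 + 3*(4*(⅕)*6))*59 - 22 = (39 + 3*(24/5))*59 - 22 = (39 + 72/5)*59 - 22 = (267/5)*59 - 22 = 15753/5 - 22 = 15643/5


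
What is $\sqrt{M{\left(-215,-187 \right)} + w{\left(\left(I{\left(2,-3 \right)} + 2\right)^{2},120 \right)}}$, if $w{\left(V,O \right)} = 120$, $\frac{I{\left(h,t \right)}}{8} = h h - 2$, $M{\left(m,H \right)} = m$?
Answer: $i \sqrt{95} \approx 9.7468 i$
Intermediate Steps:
$I{\left(h,t \right)} = -16 + 8 h^{2}$ ($I{\left(h,t \right)} = 8 \left(h h - 2\right) = 8 \left(h^{2} - 2\right) = 8 \left(-2 + h^{2}\right) = -16 + 8 h^{2}$)
$\sqrt{M{\left(-215,-187 \right)} + w{\left(\left(I{\left(2,-3 \right)} + 2\right)^{2},120 \right)}} = \sqrt{-215 + 120} = \sqrt{-95} = i \sqrt{95}$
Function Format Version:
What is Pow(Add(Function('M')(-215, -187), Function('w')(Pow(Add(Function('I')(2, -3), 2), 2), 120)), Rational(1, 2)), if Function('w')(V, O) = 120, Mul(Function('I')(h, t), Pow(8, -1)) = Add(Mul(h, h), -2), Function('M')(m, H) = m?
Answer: Mul(I, Pow(95, Rational(1, 2))) ≈ Mul(9.7468, I)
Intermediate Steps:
Function('I')(h, t) = Add(-16, Mul(8, Pow(h, 2))) (Function('I')(h, t) = Mul(8, Add(Mul(h, h), -2)) = Mul(8, Add(Pow(h, 2), -2)) = Mul(8, Add(-2, Pow(h, 2))) = Add(-16, Mul(8, Pow(h, 2))))
Pow(Add(Function('M')(-215, -187), Function('w')(Pow(Add(Function('I')(2, -3), 2), 2), 120)), Rational(1, 2)) = Pow(Add(-215, 120), Rational(1, 2)) = Pow(-95, Rational(1, 2)) = Mul(I, Pow(95, Rational(1, 2)))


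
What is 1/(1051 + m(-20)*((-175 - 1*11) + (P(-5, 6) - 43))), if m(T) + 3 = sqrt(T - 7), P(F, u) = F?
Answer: 1753/4551421 + 702*I*sqrt(3)/4551421 ≈ 0.00038515 + 0.00026715*I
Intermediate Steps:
m(T) = -3 + sqrt(-7 + T) (m(T) = -3 + sqrt(T - 7) = -3 + sqrt(-7 + T))
1/(1051 + m(-20)*((-175 - 1*11) + (P(-5, 6) - 43))) = 1/(1051 + (-3 + sqrt(-7 - 20))*((-175 - 1*11) + (-5 - 43))) = 1/(1051 + (-3 + sqrt(-27))*((-175 - 11) - 48)) = 1/(1051 + (-3 + 3*I*sqrt(3))*(-186 - 48)) = 1/(1051 + (-3 + 3*I*sqrt(3))*(-234)) = 1/(1051 + (702 - 702*I*sqrt(3))) = 1/(1753 - 702*I*sqrt(3))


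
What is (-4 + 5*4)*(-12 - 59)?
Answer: -1136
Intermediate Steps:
(-4 + 5*4)*(-12 - 59) = (-4 + 20)*(-71) = 16*(-71) = -1136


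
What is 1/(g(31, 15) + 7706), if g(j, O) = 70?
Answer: 1/7776 ≈ 0.00012860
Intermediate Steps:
1/(g(31, 15) + 7706) = 1/(70 + 7706) = 1/7776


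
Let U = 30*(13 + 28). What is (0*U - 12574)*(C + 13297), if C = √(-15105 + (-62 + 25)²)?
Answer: -167196478 - 25148*I*√3434 ≈ -1.672e+8 - 1.4737e+6*I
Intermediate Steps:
U = 1230 (U = 30*41 = 1230)
C = 2*I*√3434 (C = √(-15105 + (-37)²) = √(-15105 + 1369) = √(-13736) = 2*I*√3434 ≈ 117.2*I)
(0*U - 12574)*(C + 13297) = (0*1230 - 12574)*(2*I*√3434 + 13297) = (0 - 12574)*(13297 + 2*I*√3434) = -12574*(13297 + 2*I*√3434) = -167196478 - 25148*I*√3434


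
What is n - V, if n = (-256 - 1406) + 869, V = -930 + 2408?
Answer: -2271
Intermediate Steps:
V = 1478
n = -793 (n = -1662 + 869 = -793)
n - V = -793 - 1*1478 = -793 - 1478 = -2271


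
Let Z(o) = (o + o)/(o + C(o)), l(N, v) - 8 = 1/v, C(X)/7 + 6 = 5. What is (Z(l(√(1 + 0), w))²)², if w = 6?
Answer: 38416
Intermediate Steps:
C(X) = -7 (C(X) = -42 + 7*5 = -42 + 35 = -7)
l(N, v) = 8 + 1/v
Z(o) = 2*o/(-7 + o) (Z(o) = (o + o)/(o - 7) = (2*o)/(-7 + o) = 2*o/(-7 + o))
(Z(l(√(1 + 0), w))²)² = ((2*(8 + 1/6)/(-7 + (8 + 1/6)))²)² = ((2*(8 + ⅙)/(-7 + (8 + ⅙)))²)² = ((2*(49/6)/(-7 + 49/6))²)² = ((2*(49/6)/(7/6))²)² = ((2*(49/6)*(6/7))²)² = (14²)² = 196² = 38416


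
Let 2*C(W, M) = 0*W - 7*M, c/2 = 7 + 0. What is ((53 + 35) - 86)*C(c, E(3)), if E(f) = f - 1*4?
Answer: 7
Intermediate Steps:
c = 14 (c = 2*(7 + 0) = 2*7 = 14)
E(f) = -4 + f (E(f) = f - 4 = -4 + f)
C(W, M) = -7*M/2 (C(W, M) = (0*W - 7*M)/2 = (0 - 7*M)/2 = (-7*M)/2 = -7*M/2)
((53 + 35) - 86)*C(c, E(3)) = ((53 + 35) - 86)*(-7*(-4 + 3)/2) = (88 - 86)*(-7/2*(-1)) = 2*(7/2) = 7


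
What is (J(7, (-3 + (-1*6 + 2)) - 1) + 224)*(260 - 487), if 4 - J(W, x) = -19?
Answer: -56069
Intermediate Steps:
J(W, x) = 23 (J(W, x) = 4 - 1*(-19) = 4 + 19 = 23)
(J(7, (-3 + (-1*6 + 2)) - 1) + 224)*(260 - 487) = (23 + 224)*(260 - 487) = 247*(-227) = -56069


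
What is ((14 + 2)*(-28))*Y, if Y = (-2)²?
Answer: -1792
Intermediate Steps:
Y = 4
((14 + 2)*(-28))*Y = ((14 + 2)*(-28))*4 = (16*(-28))*4 = -448*4 = -1792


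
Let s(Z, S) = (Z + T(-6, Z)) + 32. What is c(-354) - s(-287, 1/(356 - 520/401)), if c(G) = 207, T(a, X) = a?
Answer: 468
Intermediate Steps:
s(Z, S) = 26 + Z (s(Z, S) = (Z - 6) + 32 = (-6 + Z) + 32 = 26 + Z)
c(-354) - s(-287, 1/(356 - 520/401)) = 207 - (26 - 287) = 207 - 1*(-261) = 207 + 261 = 468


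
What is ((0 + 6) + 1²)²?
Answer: 49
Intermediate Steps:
((0 + 6) + 1²)² = (6 + 1)² = 7² = 49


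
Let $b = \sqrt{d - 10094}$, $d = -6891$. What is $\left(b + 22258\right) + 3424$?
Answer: $25682 + i \sqrt{16985} \approx 25682.0 + 130.33 i$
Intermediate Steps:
$b = i \sqrt{16985}$ ($b = \sqrt{-6891 - 10094} = \sqrt{-16985} = i \sqrt{16985} \approx 130.33 i$)
$\left(b + 22258\right) + 3424 = \left(i \sqrt{16985} + 22258\right) + 3424 = \left(22258 + i \sqrt{16985}\right) + 3424 = 25682 + i \sqrt{16985}$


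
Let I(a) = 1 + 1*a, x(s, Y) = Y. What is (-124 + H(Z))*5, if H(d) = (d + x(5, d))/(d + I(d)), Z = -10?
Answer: -11680/19 ≈ -614.74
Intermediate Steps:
I(a) = 1 + a
H(d) = 2*d/(1 + 2*d) (H(d) = (d + d)/(d + (1 + d)) = (2*d)/(1 + 2*d) = 2*d/(1 + 2*d))
(-124 + H(Z))*5 = (-124 + 2*(-10)/(1 + 2*(-10)))*5 = (-124 + 2*(-10)/(1 - 20))*5 = (-124 + 2*(-10)/(-19))*5 = (-124 + 2*(-10)*(-1/19))*5 = (-124 + 20/19)*5 = -2336/19*5 = -11680/19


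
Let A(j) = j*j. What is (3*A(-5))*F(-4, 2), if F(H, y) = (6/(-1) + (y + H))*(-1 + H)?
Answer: 3000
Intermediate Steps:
A(j) = j²
F(H, y) = (-1 + H)*(-6 + H + y) (F(H, y) = (6*(-1) + (H + y))*(-1 + H) = (-6 + (H + y))*(-1 + H) = (-6 + H + y)*(-1 + H) = (-1 + H)*(-6 + H + y))
(3*A(-5))*F(-4, 2) = (3*(-5)²)*(6 + (-4)² - 1*2 - 7*(-4) - 4*2) = (3*25)*(6 + 16 - 2 + 28 - 8) = 75*40 = 3000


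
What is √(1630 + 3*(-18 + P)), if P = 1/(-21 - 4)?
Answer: √39397/5 ≈ 39.697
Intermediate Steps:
P = -1/25 (P = 1/(-25) = -1/25 ≈ -0.040000)
√(1630 + 3*(-18 + P)) = √(1630 + 3*(-18 - 1/25)) = √(1630 + 3*(-451/25)) = √(1630 - 1353/25) = √(39397/25) = √39397/5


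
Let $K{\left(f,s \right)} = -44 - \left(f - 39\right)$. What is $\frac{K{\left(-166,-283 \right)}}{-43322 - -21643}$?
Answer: $- \frac{23}{3097} \approx -0.0074265$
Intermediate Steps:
$K{\left(f,s \right)} = -5 - f$ ($K{\left(f,s \right)} = -44 - \left(-39 + f\right) = -5 - f$)
$\frac{K{\left(-166,-283 \right)}}{-43322 - -21643} = \frac{-5 - -166}{-43322 - -21643} = \frac{-5 + 166}{-43322 + 21643} = \frac{161}{-21679} = 161 \left(- \frac{1}{21679}\right) = - \frac{23}{3097}$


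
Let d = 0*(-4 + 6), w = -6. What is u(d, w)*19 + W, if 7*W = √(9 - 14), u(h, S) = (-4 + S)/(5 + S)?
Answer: 190 + I*√5/7 ≈ 190.0 + 0.31944*I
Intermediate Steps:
d = 0 (d = 0*2 = 0)
u(h, S) = (-4 + S)/(5 + S)
W = I*√5/7 (W = √(9 - 14)/7 = √(-5)/7 = (I*√5)/7 = I*√5/7 ≈ 0.31944*I)
u(d, w)*19 + W = ((-4 - 6)/(5 - 6))*19 + I*√5/7 = (-10/(-1))*19 + I*√5/7 = -1*(-10)*19 + I*√5/7 = 10*19 + I*√5/7 = 190 + I*√5/7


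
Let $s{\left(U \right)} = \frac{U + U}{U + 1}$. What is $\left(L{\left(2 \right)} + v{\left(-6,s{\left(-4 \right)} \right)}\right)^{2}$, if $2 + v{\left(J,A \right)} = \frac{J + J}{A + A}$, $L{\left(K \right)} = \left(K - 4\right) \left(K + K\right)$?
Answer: $\frac{2401}{16} \approx 150.06$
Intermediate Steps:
$L{\left(K \right)} = 2 K \left(-4 + K\right)$ ($L{\left(K \right)} = \left(-4 + K\right) 2 K = 2 K \left(-4 + K\right)$)
$s{\left(U \right)} = \frac{2 U}{1 + U}$
$v{\left(J,A \right)} = -2 + \frac{J}{A}$ ($v{\left(J,A \right)} = -2 + \frac{J + J}{A + A} = -2 + \frac{2 J}{2 A} = -2 + 2 J \frac{1}{2 A} = -2 + \frac{J}{A}$)
$\left(L{\left(2 \right)} + v{\left(-6,s{\left(-4 \right)} \right)}\right)^{2} = \left(2 \cdot 2 \left(-4 + 2\right) - \left(2 + \frac{6}{2 \left(-4\right) \frac{1}{1 - 4}}\right)\right)^{2} = \left(2 \cdot 2 \left(-2\right) - \left(2 + \frac{6}{2 \left(-4\right) \frac{1}{-3}}\right)\right)^{2} = \left(-8 - \left(2 + \frac{6}{2 \left(-4\right) \left(- \frac{1}{3}\right)}\right)\right)^{2} = \left(-8 - \left(2 + \frac{6}{\frac{8}{3}}\right)\right)^{2} = \left(-8 - \frac{17}{4}\right)^{2} = \left(- \frac{49}{4}\right)^{2} = \frac{2401}{16}$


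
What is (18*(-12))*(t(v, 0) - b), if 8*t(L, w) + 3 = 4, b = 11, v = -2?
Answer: 2349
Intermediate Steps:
t(L, w) = ⅛ (t(L, w) = -3/8 + (⅛)*4 = -3/8 + ½ = ⅛)
(18*(-12))*(t(v, 0) - b) = (18*(-12))*(⅛ - 1*11) = -216*(⅛ - 11) = -216*(-87/8) = 2349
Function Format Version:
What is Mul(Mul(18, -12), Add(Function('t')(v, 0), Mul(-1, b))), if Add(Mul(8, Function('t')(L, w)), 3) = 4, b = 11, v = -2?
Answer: 2349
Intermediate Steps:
Function('t')(L, w) = Rational(1, 8) (Function('t')(L, w) = Add(Rational(-3, 8), Mul(Rational(1, 8), 4)) = Add(Rational(-3, 8), Rational(1, 2)) = Rational(1, 8))
Mul(Mul(18, -12), Add(Function('t')(v, 0), Mul(-1, b))) = Mul(Mul(18, -12), Add(Rational(1, 8), Mul(-1, 11))) = Mul(-216, Add(Rational(1, 8), -11)) = Mul(-216, Rational(-87, 8)) = 2349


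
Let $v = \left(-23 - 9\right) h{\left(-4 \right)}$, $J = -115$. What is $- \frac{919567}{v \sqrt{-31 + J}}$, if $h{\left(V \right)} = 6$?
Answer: $- \frac{919567 i \sqrt{146}}{28032} \approx - 396.37 i$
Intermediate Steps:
$v = -192$ ($v = \left(-23 - 9\right) 6 = \left(-32\right) 6 = -192$)
$- \frac{919567}{v \sqrt{-31 + J}} = - \frac{919567}{\left(-192\right) \sqrt{-31 - 115}} = - \frac{919567}{\left(-192\right) \sqrt{-146}} = - \frac{919567}{\left(-192\right) i \sqrt{146}} = - 919567 \frac{i \sqrt{146}}{28032} = - \frac{919567 i \sqrt{146}}{28032}$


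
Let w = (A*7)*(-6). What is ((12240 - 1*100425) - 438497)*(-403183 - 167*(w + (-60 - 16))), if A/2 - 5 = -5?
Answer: 205664580862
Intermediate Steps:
A = 0 (A = 10 + 2*(-5) = 10 - 10 = 0)
w = 0 (w = (0*7)*(-6) = 0*(-6) = 0)
((12240 - 1*100425) - 438497)*(-403183 - 167*(w + (-60 - 16))) = ((12240 - 1*100425) - 438497)*(-403183 - 167*(0 + (-60 - 16))) = ((12240 - 100425) - 438497)*(-403183 - 167*(0 - 76)) = (-88185 - 438497)*(-403183 - 167*(-76)) = -526682*(-403183 + 12692) = -526682*(-390491) = 205664580862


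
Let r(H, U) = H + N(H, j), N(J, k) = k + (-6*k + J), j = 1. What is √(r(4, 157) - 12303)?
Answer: 10*I*√123 ≈ 110.91*I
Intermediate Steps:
N(J, k) = J - 5*k (N(J, k) = k + (J - 6*k) = J - 5*k)
r(H, U) = -5 + 2*H (r(H, U) = H + (H - 5*1) = H + (H - 5) = H + (-5 + H) = -5 + 2*H)
√(r(4, 157) - 12303) = √((-5 + 2*4) - 12303) = √((-5 + 8) - 12303) = √(3 - 12303) = √(-12300) = 10*I*√123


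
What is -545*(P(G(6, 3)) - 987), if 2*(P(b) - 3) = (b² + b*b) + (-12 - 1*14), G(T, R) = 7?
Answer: 516660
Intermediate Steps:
P(b) = -10 + b² (P(b) = 3 + ((b² + b*b) + (-12 - 1*14))/2 = 3 + ((b² + b²) + (-12 - 14))/2 = 3 + (2*b² - 26)/2 = 3 + (-26 + 2*b²)/2 = 3 + (-13 + b²) = -10 + b²)
-545*(P(G(6, 3)) - 987) = -545*((-10 + 7²) - 987) = -545*((-10 + 49) - 987) = -545*(39 - 987) = -545*(-948) = 516660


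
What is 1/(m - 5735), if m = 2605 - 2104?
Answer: -1/5234 ≈ -0.00019106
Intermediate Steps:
m = 501
1/(m - 5735) = 1/(501 - 5735) = 1/(-5234) = -1/5234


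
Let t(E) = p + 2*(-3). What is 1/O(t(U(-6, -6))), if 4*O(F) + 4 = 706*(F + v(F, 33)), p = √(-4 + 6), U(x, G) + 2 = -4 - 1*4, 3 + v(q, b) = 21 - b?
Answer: -14830/54733007 - 706*√2/54733007 ≈ -0.00028919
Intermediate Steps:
v(q, b) = 18 - b (v(q, b) = -3 + (21 - b) = 18 - b)
U(x, G) = -10 (U(x, G) = -2 + (-4 - 1*4) = -2 + (-4 - 4) = -2 - 8 = -10)
p = √2 ≈ 1.4142
t(E) = -6 + √2 (t(E) = √2 + 2*(-3) = √2 - 6 = -6 + √2)
O(F) = -5297/2 + 353*F/2 (O(F) = -1 + (706*(F + (18 - 1*33)))/4 = -1 + (706*(F + (18 - 33)))/4 = -1 + (706*(F - 15))/4 = -1 + (706*(-15 + F))/4 = -1 + (-10590 + 706*F)/4 = -1 + (-5295/2 + 353*F/2) = -5297/2 + 353*F/2)
1/O(t(U(-6, -6))) = 1/(-5297/2 + 353*(-6 + √2)/2) = 1/(-5297/2 + (-1059 + 353*√2/2)) = 1/(-7415/2 + 353*√2/2)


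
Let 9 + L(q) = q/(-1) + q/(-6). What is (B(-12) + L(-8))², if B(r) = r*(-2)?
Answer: 5329/9 ≈ 592.11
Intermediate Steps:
B(r) = -2*r
L(q) = -9 - 7*q/6 (L(q) = -9 + (q/(-1) + q/(-6)) = -9 + (q*(-1) + q*(-⅙)) = -9 + (-q - q/6) = -9 - 7*q/6)
(B(-12) + L(-8))² = (-2*(-12) + (-9 - 7/6*(-8)))² = (24 + (-9 + 28/3))² = (24 + ⅓)² = (73/3)² = 5329/9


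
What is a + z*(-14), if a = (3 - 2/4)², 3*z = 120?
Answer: -2215/4 ≈ -553.75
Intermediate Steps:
z = 40 (z = (⅓)*120 = 40)
a = 25/4 (a = (3 - 2*¼)² = (3 - ½)² = (5/2)² = 25/4 ≈ 6.2500)
a + z*(-14) = 25/4 + 40*(-14) = 25/4 - 560 = -2215/4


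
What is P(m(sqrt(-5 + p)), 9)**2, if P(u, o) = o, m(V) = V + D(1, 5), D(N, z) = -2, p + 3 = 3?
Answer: 81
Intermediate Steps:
p = 0 (p = -3 + 3 = 0)
m(V) = -2 + V (m(V) = V - 2 = -2 + V)
P(m(sqrt(-5 + p)), 9)**2 = 9**2 = 81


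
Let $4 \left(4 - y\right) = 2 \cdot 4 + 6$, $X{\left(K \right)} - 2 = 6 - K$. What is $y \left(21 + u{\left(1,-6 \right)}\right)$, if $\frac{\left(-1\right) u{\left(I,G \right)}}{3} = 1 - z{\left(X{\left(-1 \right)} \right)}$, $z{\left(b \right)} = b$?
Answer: $\frac{45}{2} \approx 22.5$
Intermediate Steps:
$X{\left(K \right)} = 8 - K$ ($X{\left(K \right)} = 2 - \left(-6 + K\right) = 8 - K$)
$u{\left(I,G \right)} = 24$ ($u{\left(I,G \right)} = - 3 \left(1 - \left(8 - -1\right)\right) = - 3 \left(1 - \left(8 + 1\right)\right) = - 3 \left(1 - 9\right) = \left(-3\right) \left(-8\right) = 24$)
$y = \frac{1}{2}$ ($y = 4 - \frac{2 \cdot 4 + 6}{4} = 4 - \frac{8 + 6}{4} = 4 - \frac{7}{2} = \frac{1}{2} \approx 0.5$)
$y \left(21 + u{\left(1,-6 \right)}\right) = \frac{21 + 24}{2} = \frac{1}{2} \cdot 45 = \frac{45}{2}$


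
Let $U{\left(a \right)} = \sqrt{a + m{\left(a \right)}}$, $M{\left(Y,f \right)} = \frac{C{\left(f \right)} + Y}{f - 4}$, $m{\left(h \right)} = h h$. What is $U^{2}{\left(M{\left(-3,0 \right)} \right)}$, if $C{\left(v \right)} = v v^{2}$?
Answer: $\frac{21}{16} \approx 1.3125$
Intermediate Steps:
$C{\left(v \right)} = v^{3}$
$m{\left(h \right)} = h^{2}$
$M{\left(Y,f \right)} = \frac{Y + f^{3}}{-4 + f}$ ($M{\left(Y,f \right)} = \frac{f^{3} + Y}{f - 4} = \frac{Y + f^{3}}{-4 + f}$)
$U{\left(a \right)} = \sqrt{a + a^{2}}$
$U^{2}{\left(M{\left(-3,0 \right)} \right)} = \left(\sqrt{\frac{-3 + 0^{3}}{-4 + 0} \left(1 + \frac{-3 + 0^{3}}{-4 + 0}\right)}\right)^{2} = \left(\sqrt{\frac{-3 + 0}{-4} \left(1 + \frac{-3 + 0}{-4}\right)}\right)^{2} = \left(\sqrt{\left(- \frac{1}{4}\right) \left(-3\right) \left(1 - - \frac{3}{4}\right)}\right)^{2} = \left(\sqrt{\frac{3 \left(1 + \frac{3}{4}\right)}{4}}\right)^{2} = \left(\sqrt{\frac{3}{4} \cdot \frac{7}{4}}\right)^{2} = \left(\sqrt{\frac{21}{16}}\right)^{2} = \left(\frac{\sqrt{21}}{4}\right)^{2} = \frac{21}{16}$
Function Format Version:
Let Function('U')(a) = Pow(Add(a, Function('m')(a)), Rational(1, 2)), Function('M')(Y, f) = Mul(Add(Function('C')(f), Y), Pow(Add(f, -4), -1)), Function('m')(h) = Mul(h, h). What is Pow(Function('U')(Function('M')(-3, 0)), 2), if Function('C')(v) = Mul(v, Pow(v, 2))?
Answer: Rational(21, 16) ≈ 1.3125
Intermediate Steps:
Function('C')(v) = Pow(v, 3)
Function('m')(h) = Pow(h, 2)
Function('M')(Y, f) = Mul(Pow(Add(-4, f), -1), Add(Y, Pow(f, 3))) (Function('M')(Y, f) = Mul(Add(Pow(f, 3), Y), Pow(Add(f, -4), -1)) = Mul(Add(Y, Pow(f, 3)), Pow(Add(-4, f), -1)) = Mul(Pow(Add(-4, f), -1), Add(Y, Pow(f, 3))))
Function('U')(a) = Pow(Add(a, Pow(a, 2)), Rational(1, 2))
Pow(Function('U')(Function('M')(-3, 0)), 2) = Pow(Pow(Mul(Mul(Pow(Add(-4, 0), -1), Add(-3, Pow(0, 3))), Add(1, Mul(Pow(Add(-4, 0), -1), Add(-3, Pow(0, 3))))), Rational(1, 2)), 2) = Pow(Pow(Mul(Mul(Pow(-4, -1), Add(-3, 0)), Add(1, Mul(Pow(-4, -1), Add(-3, 0)))), Rational(1, 2)), 2) = Pow(Pow(Mul(Mul(Rational(-1, 4), -3), Add(1, Mul(Rational(-1, 4), -3))), Rational(1, 2)), 2) = Pow(Pow(Mul(Rational(3, 4), Add(1, Rational(3, 4))), Rational(1, 2)), 2) = Pow(Pow(Mul(Rational(3, 4), Rational(7, 4)), Rational(1, 2)), 2) = Pow(Pow(Rational(21, 16), Rational(1, 2)), 2) = Pow(Mul(Rational(1, 4), Pow(21, Rational(1, 2))), 2) = Rational(21, 16)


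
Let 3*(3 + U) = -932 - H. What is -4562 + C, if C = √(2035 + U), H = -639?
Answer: -4562 + √17409/3 ≈ -4518.0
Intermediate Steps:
U = -302/3 (U = -3 + (-932 - 1*(-639))/3 = -3 + (-932 + 639)/3 = -3 + (⅓)*(-293) = -3 - 293/3 = -302/3 ≈ -100.67)
C = √17409/3 (C = √(2035 - 302/3) = √(5803/3) = √17409/3 ≈ 43.981)
-4562 + C = -4562 + √17409/3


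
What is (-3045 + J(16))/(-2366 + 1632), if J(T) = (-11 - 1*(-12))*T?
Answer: 3029/734 ≈ 4.1267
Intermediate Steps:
J(T) = T (J(T) = (-11 + 12)*T = 1*T = T)
(-3045 + J(16))/(-2366 + 1632) = (-3045 + 16)/(-2366 + 1632) = -3029/(-734) = -3029*(-1/734) = 3029/734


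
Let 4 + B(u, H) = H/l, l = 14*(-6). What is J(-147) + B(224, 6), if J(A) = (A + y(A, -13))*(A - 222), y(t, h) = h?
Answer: 826503/14 ≈ 59036.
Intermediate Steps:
l = -84
J(A) = (-222 + A)*(-13 + A) (J(A) = (A - 13)*(A - 222) = (-13 + A)*(-222 + A) = (-222 + A)*(-13 + A))
B(u, H) = -4 - H/84 (B(u, H) = -4 + H/(-84) = -4 + H*(-1/84) = -4 - H/84)
J(-147) + B(224, 6) = (2886 + (-147)² - 235*(-147)) + (-4 - 1/84*6) = (2886 + 21609 + 34545) + (-4 - 1/14) = 59040 - 57/14 = 826503/14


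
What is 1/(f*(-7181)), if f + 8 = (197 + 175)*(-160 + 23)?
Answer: 1/366029932 ≈ 2.7320e-9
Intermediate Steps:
f = -50972 (f = -8 + (197 + 175)*(-160 + 23) = -8 + 372*(-137) = -8 - 50964 = -50972)
1/(f*(-7181)) = 1/(-50972*(-7181)) = 1/366029932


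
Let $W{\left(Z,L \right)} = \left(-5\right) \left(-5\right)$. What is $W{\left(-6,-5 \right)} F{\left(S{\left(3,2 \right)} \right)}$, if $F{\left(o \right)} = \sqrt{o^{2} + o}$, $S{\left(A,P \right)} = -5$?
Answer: $50 \sqrt{5} \approx 111.8$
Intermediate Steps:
$W{\left(Z,L \right)} = 25$
$F{\left(o \right)} = \sqrt{o + o^{2}}$
$W{\left(-6,-5 \right)} F{\left(S{\left(3,2 \right)} \right)} = 25 \sqrt{- 5 \left(1 - 5\right)} = 25 \sqrt{\left(-5\right) \left(-4\right)} = 25 \sqrt{20} = 25 \cdot 2 \sqrt{5} = 50 \sqrt{5}$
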